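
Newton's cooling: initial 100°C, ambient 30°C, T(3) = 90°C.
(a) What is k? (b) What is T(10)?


Newton's law: T(t) = T_a + (T₀ - T_a)e^(-kt).
(a) Use T(3) = 90: (90 - 30)/(100 - 30) = e^(-k·3), so k = -ln(0.857)/3 ≈ 0.0514.
(b) Apply k to t = 10: T(10) = 30 + (70)e^(-0.514) ≈ 71.9°C.


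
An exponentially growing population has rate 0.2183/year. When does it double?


Exponential growth: P(t) = P₀ e^(0.2183t). Set P(t)/P₀ = 2: e^(0.2183t) = 2.
Solve: t = ln(2)/0.2183 ≈ 3.18 years.


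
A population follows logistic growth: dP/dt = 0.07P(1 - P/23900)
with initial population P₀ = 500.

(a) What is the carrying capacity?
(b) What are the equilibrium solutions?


Logistic ODE dP/dt = 0.07P(1 - P/23900) has equilibria where dP/dt = 0, i.e. P = 0 or P = 23900.
The coefficient (1 - P/K) = 0 when P = K, identifying K = 23900 as the carrying capacity.
(a) K = 23900; (b) equilibria P = 0 and P = 23900.


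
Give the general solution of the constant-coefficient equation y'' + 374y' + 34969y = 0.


Characteristic equation: r² + 374r + 34969 = 0, i.e. (r + 187)² = 0.
Repeated root r = -187; include an x factor for the second linearly independent solution.
General solution: y = (C₁ + C₂x)e^(-187x).


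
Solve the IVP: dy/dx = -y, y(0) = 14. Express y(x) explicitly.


General solution of y' = -y is y = Ce^(-x).
Apply y(0) = 14: C = 14.
Particular solution: y = 14e^(-x).


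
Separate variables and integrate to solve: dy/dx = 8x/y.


Separate variables: y dy = 8x dx.
Integrate both sides: y²/2 = 4x^2 + C₀.
Multiply by 2: y² = 8x^2 + C.


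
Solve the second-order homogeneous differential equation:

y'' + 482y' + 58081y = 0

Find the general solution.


Characteristic equation: r² + 482r + 58081 = 0, i.e. (r + 241)² = 0.
Repeated root r = -241; include an x factor for the second linearly independent solution.
General solution: y = (C₁ + C₂x)e^(-241x).


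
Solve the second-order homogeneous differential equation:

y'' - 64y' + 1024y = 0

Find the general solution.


Characteristic equation: r² - 64r + 1024 = 0, i.e. (r - 32)² = 0.
Repeated root r = 32; include an x factor for the second linearly independent solution.
General solution: y = (C₁ + C₂x)e^(32x).


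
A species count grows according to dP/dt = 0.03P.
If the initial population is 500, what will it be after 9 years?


The ODE dP/dt = 0.03P has solution P(t) = P(0)e^(0.03t).
Substitute P(0) = 500 and t = 9: P(9) = 500 e^(0.27) ≈ 655.


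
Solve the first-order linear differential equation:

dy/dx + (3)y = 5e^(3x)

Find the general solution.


P(x) = 3 ⇒ μ = e^(3x).
(μ y)' = 5e^(6x) ⇒ μ y = (5/6)e^(6x) + C.
Divide by μ: y = (5/6)e^(3x) + Ce^(-3x).


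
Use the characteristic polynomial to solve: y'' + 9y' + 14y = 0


Characteristic equation: r² + 9r + 14 = 0.
Factor: (r + 7)(r + 2) = 0 ⇒ r = -7, -2 (distinct real).
General solution: y = C₁e^(-7x) + C₂e^(-2x).


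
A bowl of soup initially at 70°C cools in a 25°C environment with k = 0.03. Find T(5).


Newton's law: dT/dt = -k(T - T_a) has solution T(t) = T_a + (T₀ - T_a)e^(-kt).
Plug in T_a = 25, T₀ = 70, k = 0.03, t = 5: T(5) = 25 + (45)e^(-0.15) ≈ 63.7°C.


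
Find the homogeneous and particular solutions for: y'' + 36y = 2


Homogeneous part: r² + 36 = 0 ⇒ r = ±6i, so y_h = C₁cos(6x) + C₂sin(6x).
Try constant y_p = A; plug in: 36A = 2 ⇒ A = 1/18.
General solution: y = C₁cos(6x) + C₂sin(6x) + 1/18.


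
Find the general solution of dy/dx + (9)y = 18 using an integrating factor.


P(x) = 9, Q(x) = 18; integrating factor μ = e^(9x).
(μ y)' = 18e^(9x) ⇒ μ y = 2e^(9x) + C.
Divide by μ: y = 2 + Ce^(-9x).


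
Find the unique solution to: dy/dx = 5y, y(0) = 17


General solution of y' = 5y is y = Ce^(5x).
Apply y(0) = 17: C = 17.
Particular solution: y = 17e^(5x).


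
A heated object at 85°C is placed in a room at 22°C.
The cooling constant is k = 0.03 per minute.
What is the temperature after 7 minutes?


Newton's law: dT/dt = -k(T - T_a) has solution T(t) = T_a + (T₀ - T_a)e^(-kt).
Plug in T_a = 22, T₀ = 85, k = 0.03, t = 7: T(7) = 22 + (63)e^(-0.21) ≈ 73.1°C.


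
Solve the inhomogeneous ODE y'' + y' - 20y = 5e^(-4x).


Characteristic roots of r² + r - 20 = 0 are -5, 4.
y_h = C₁e^(-5x) + C₂e^(4x).
Forcing exponent -4 is not a characteristic root; try y_p = Ae^(-4x).
Substitute: A·(16 + (1)·-4 + (-20)) = A·-8 = 5, so A = -5/8.
General solution: y = C₁e^(-5x) + C₂e^(4x) - (5/8)e^(-4x).


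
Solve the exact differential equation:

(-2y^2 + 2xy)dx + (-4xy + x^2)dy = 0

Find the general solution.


Check exactness: ∂M/∂y = -4y + 2x and ∂N/∂x = -4y + 2x; equal, so the equation is exact.
Integrate M with respect to x (treating y as constant): ∫M dx = -2xy^2 + x^2y + h(y).
Differentiate w.r.t. y and set equal to N: all terms match, so h'(y) = 0 and h is a constant absorbed into C.
General solution: -2xy^2 + x^2y = C.


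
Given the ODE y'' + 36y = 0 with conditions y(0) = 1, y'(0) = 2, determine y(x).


Characteristic roots of r² + 36 = 0 are ±6i, so y = C₁cos(6x) + C₂sin(6x).
Apply y(0) = 1: C₁ = 1. Differentiate and apply y'(0) = 2: 6·C₂ = 2, so C₂ = 1/3.
Particular solution: y = cos(6x) + (1/3)sin(6x).


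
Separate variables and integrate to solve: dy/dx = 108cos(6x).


g(y) = 1, so integrate directly: y = ∫ 108cos(6x) dx = 18sin(6x) + C.


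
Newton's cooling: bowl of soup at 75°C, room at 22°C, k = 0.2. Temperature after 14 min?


Newton's law: dT/dt = -k(T - T_a) has solution T(t) = T_a + (T₀ - T_a)e^(-kt).
Plug in T_a = 22, T₀ = 75, k = 0.2, t = 14: T(14) = 22 + (53)e^(-2.80) ≈ 25.2°C.


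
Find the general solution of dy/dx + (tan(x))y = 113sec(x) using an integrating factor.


P(x) = tan(x) ⇒ μ = e^(∫tan(x)dx) = sec(x).
(sec(x) y)' = 113sec²(x) ⇒ sec(x) y = 113tan(x) + C.
Multiply by cos(x): y = 113sin(x) + C·cos(x).


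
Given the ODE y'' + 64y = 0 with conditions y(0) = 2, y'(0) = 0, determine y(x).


Characteristic roots of r² + 64 = 0 are ±8i, so y = C₁cos(8x) + C₂sin(8x).
Apply y(0) = 2: C₁ = 2. Differentiate and apply y'(0) = 0: 8·C₂ = 0, so C₂ = 0.
Particular solution: y = 2cos(8x).


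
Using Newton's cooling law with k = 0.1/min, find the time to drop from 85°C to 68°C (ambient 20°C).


From T(t) = T_a + (T₀ - T_a)e^(-kt), set T(t) = 68:
(68 - 20) / (85 - 20) = e^(-0.1t), so t = -ln(0.738)/0.1 ≈ 3.0 minutes.


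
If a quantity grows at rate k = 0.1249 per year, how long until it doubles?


Exponential growth: P(t) = P₀ e^(0.1249t). Set P(t)/P₀ = 2: e^(0.1249t) = 2.
Solve: t = ln(2)/0.1249 ≈ 5.55 years.


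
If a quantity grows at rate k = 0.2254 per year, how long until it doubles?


Exponential growth: P(t) = P₀ e^(0.2254t). Set P(t)/P₀ = 2: e^(0.2254t) = 2.
Solve: t = ln(2)/0.2254 ≈ 3.08 years.


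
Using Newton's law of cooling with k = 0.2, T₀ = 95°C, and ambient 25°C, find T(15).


Newton's law: dT/dt = -k(T - T_a) has solution T(t) = T_a + (T₀ - T_a)e^(-kt).
Plug in T_a = 25, T₀ = 95, k = 0.2, t = 15: T(15) = 25 + (70)e^(-3.00) ≈ 28.5°C.


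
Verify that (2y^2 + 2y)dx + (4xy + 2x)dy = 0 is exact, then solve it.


Check exactness: ∂M/∂y = 4y + 2 and ∂N/∂x = 4y + 2; equal, so the equation is exact.
Integrate M with respect to x (treating y as constant): ∫M dx = 2xy^2 + 2xy + h(y).
Differentiate w.r.t. y and set equal to N: all terms match, so h'(y) = 0 and h is a constant absorbed into C.
General solution: 2xy^2 + 2xy = C.


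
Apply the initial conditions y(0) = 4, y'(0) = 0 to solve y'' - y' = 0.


Characteristic roots of r² - r = 0 are 1, 0.
General solution y = c₁ e^(x) + c₂.
Apply y(0) = 4: c₁ + c₂ = 4. Apply y'(0) = 0: 1 c₁ + 0 c₂ = 0.
Solve: c₁ = 0, c₂ = 4.
Particular solution: y = 0e^(x) + 4.


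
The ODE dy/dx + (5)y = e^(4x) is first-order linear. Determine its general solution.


P(x) = 5 ⇒ μ = e^(5x).
(μ y)' = e^(9x) ⇒ μ y = e^(9x)/9 + C.
Divide by μ: y = (1/9)e^(4x) + Ce^(-5x).


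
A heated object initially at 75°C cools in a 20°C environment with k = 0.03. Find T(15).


Newton's law: dT/dt = -k(T - T_a) has solution T(t) = T_a + (T₀ - T_a)e^(-kt).
Plug in T_a = 20, T₀ = 75, k = 0.03, t = 15: T(15) = 20 + (55)e^(-0.45) ≈ 55.1°C.


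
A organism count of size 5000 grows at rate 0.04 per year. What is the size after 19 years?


The ODE dP/dt = 0.04P has solution P(t) = P(0)e^(0.04t).
Substitute P(0) = 5000 and t = 19: P(19) = 5000 e^(0.76) ≈ 10691.


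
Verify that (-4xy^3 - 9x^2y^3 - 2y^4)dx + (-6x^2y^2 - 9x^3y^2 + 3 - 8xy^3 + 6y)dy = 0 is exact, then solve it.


Check exactness: ∂M/∂y = -12xy^2 - 27x^2y^2 - 8y^3 and ∂N/∂x = -12xy^2 - 27x^2y^2 - 8y^3; equal, so the equation is exact.
Integrate M with respect to x (treating y as constant): ∫M dx = -2x^2y^3 - 3x^3y^3 - 2xy^4 + h(y).
Differentiate w.r.t. y and set equal to N: the x-dependent terms already match, leaving h'(y) = 3 + 6y. Integrate: h(y) = 3y + 3y^2.
So F(x,y) = -2x^2y^3 - 3x^3y^3 + 3y - 2xy^4 + 3y^2.
General solution: -2x^2y^3 - 3x^3y^3 + 3y - 2xy^4 + 3y^2 = C.


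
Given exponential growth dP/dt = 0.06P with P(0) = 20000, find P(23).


The ODE dP/dt = 0.06P has solution P(t) = P(0)e^(0.06t).
Substitute P(0) = 20000 and t = 23: P(23) = 20000 e^(1.38) ≈ 79498.


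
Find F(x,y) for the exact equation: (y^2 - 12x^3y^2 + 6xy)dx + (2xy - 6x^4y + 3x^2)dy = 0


Check exactness: ∂M/∂y = 2y - 24x^3y + 6x and ∂N/∂x = 2y - 24x^3y + 6x; equal, so the equation is exact.
Integrate M with respect to x (treating y as constant): ∫M dx = xy^2 - 3x^4y^2 + 3x^2y + h(y).
Differentiate w.r.t. y and set equal to N: all terms match, so h'(y) = 0 and h is a constant absorbed into C.
General solution: xy^2 - 3x^4y^2 + 3x^2y = C.


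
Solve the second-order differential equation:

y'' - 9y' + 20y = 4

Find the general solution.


Characteristic roots of r² - 9r + 20 = 0 are 4, 5.
y_h = C₁e^(4x) + C₂e^(5x).
Forcing exponent 0 is not a characteristic root; try y_p = A.
Substitute: A·(0 + (-9)·0 + (20)) = A·20 = 4, so A = 1/5.
General solution: y = C₁e^(4x) + C₂e^(5x) + 1/5.


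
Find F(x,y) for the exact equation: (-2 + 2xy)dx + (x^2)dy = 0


Check exactness: ∂M/∂y = 2x and ∂N/∂x = 2x; equal, so the equation is exact.
Integrate M with respect to x (treating y as constant): ∫M dx = -2x + x^2y + h(y).
Differentiate w.r.t. y and set equal to N: all terms match, so h'(y) = 0 and h is a constant absorbed into C.
General solution: -2x + x^2y = C.


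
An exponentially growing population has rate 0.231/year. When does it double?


Exponential growth: P(t) = P₀ e^(0.231t). Set P(t)/P₀ = 2: e^(0.231t) = 2.
Solve: t = ln(2)/0.231 ≈ 3.00 years.


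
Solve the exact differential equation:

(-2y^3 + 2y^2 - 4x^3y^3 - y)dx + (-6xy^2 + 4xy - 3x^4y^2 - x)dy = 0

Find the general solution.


Check exactness: ∂M/∂y = -6y^2 + 4y - 12x^3y^2 - 1 and ∂N/∂x = -6y^2 + 4y - 12x^3y^2 - 1; equal, so the equation is exact.
Integrate M with respect to x (treating y as constant): ∫M dx = -2xy^3 + 2xy^2 - x^4y^3 - xy + h(y).
Differentiate w.r.t. y and set equal to N: all terms match, so h'(y) = 0 and h is a constant absorbed into C.
General solution: -2xy^3 + 2xy^2 - x^4y^3 - xy = C.


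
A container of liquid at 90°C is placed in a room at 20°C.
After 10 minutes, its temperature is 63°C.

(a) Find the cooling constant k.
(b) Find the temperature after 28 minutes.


Newton's law: T(t) = T_a + (T₀ - T_a)e^(-kt).
(a) Use T(10) = 63: (63 - 20)/(90 - 20) = e^(-k·10), so k = -ln(0.614)/10 ≈ 0.0487.
(b) Apply k to t = 28: T(28) = 20 + (70)e^(-1.364) ≈ 37.9°C.


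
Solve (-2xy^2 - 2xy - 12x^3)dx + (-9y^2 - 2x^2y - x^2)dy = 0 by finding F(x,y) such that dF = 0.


Check exactness: ∂M/∂y = -4xy - 2x and ∂N/∂x = -4xy - 2x; equal, so the equation is exact.
Integrate M with respect to x (treating y as constant): ∫M dx = -x^2y^2 - x^2y - 3x^4 + h(y).
Differentiate w.r.t. y and set equal to N: the x-dependent terms already match, leaving h'(y) = -9y^2. Integrate: h(y) = -3y^3.
So F(x,y) = -3y^3 - x^2y^2 - x^2y - 3x^4.
General solution: -3y^3 - x^2y^2 - x^2y - 3x^4 = C.


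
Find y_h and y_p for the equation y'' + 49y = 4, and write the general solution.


Homogeneous part: r² + 49 = 0 ⇒ r = ±7i, so y_h = C₁cos(7x) + C₂sin(7x).
Try constant y_p = A; plug in: 49A = 4 ⇒ A = 4/49.
General solution: y = C₁cos(7x) + C₂sin(7x) + 4/49.


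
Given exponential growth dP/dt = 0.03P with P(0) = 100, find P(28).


The ODE dP/dt = 0.03P has solution P(t) = P(0)e^(0.03t).
Substitute P(0) = 100 and t = 28: P(28) = 100 e^(0.84) ≈ 232.


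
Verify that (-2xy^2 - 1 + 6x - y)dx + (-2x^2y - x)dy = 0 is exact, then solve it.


Check exactness: ∂M/∂y = -4xy - 1 and ∂N/∂x = -4xy - 1; equal, so the equation is exact.
Integrate M with respect to x (treating y as constant): ∫M dx = -x^2y^2 - x + 3x^2 - xy + h(y).
Differentiate w.r.t. y and set equal to N: all terms match, so h'(y) = 0 and h is a constant absorbed into C.
General solution: -x^2y^2 - x + 3x^2 - xy = C.


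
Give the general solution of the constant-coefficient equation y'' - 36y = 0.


Characteristic equation: r² - 36 = 0.
Factor: (r - 6)(r + 6) = 0 ⇒ r = 6, -6 (distinct real).
General solution: y = C₁e^(6x) + C₂e^(-6x).


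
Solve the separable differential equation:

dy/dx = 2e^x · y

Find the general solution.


Separate variables: dy/y = 2e^x dx.
Integrate: ln|y| = 2e^x + C₀.
Exponentiate: y = Ce^(2e^x).


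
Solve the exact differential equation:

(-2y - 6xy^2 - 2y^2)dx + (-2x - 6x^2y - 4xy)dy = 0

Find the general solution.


Check exactness: ∂M/∂y = -2 - 12xy - 4y and ∂N/∂x = -2 - 12xy - 4y; equal, so the equation is exact.
Integrate M with respect to x (treating y as constant): ∫M dx = -2xy - 3x^2y^2 - 2xy^2 + h(y).
Differentiate w.r.t. y and set equal to N: all terms match, so h'(y) = 0 and h is a constant absorbed into C.
General solution: -2xy - 3x^2y^2 - 2xy^2 = C.


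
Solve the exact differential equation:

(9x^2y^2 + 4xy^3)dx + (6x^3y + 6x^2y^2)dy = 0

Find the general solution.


Check exactness: ∂M/∂y = 18x^2y + 12xy^2 and ∂N/∂x = 18x^2y + 12xy^2; equal, so the equation is exact.
Integrate M with respect to x (treating y as constant): ∫M dx = 3x^3y^2 + 2x^2y^3 + h(y).
Differentiate w.r.t. y and set equal to N: all terms match, so h'(y) = 0 and h is a constant absorbed into C.
General solution: 3x^3y^2 + 2x^2y^3 = C.


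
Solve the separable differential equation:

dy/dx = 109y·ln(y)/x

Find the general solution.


Separate: dy/[y ln(y)] = 109 dx/x.
Substitute u = ln(y): du/u = 109 dx/x.
Integrate: ln|ln(y)| = 109ln|x| + C₀, hence ln(y) = C·x^109.


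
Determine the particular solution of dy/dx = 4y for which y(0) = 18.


General solution of y' = 4y is y = Ce^(4x).
Apply y(0) = 18: C = 18.
Particular solution: y = 18e^(4x).


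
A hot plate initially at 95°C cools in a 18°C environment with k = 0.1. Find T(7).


Newton's law: dT/dt = -k(T - T_a) has solution T(t) = T_a + (T₀ - T_a)e^(-kt).
Plug in T_a = 18, T₀ = 95, k = 0.1, t = 7: T(7) = 18 + (77)e^(-0.70) ≈ 56.2°C.


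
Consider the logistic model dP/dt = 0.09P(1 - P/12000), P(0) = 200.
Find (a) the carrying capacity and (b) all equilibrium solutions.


Logistic ODE dP/dt = 0.09P(1 - P/12000) has equilibria where dP/dt = 0, i.e. P = 0 or P = 12000.
The coefficient (1 - P/K) = 0 when P = K, identifying K = 12000 as the carrying capacity.
(a) K = 12000; (b) equilibria P = 0 and P = 12000.


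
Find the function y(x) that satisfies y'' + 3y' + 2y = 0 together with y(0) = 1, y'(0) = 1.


Characteristic roots of r² + 3r + 2 = 0 are -1, -2.
General solution y = c₁ e^(-x) + c₂ e^(-2x).
Apply y(0) = 1: c₁ + c₂ = 1. Apply y'(0) = 1: -1 c₁ - 2 c₂ = 1.
Solve: c₁ = 3, c₂ = -2.
Particular solution: y = 3e^(-x) - 2e^(-2x).


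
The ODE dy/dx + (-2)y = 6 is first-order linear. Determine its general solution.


P(x) = -2 ⇒ μ = e^(-2x).
(μ y)' = 6e^(-2x) ⇒ μ y = -3e^(-2x) + C.
Divide by μ: y = -3 + Ce^(2x).


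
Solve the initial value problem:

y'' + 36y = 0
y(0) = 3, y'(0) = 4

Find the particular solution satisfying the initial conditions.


Characteristic roots of r² + 36 = 0 are ±6i, so y = C₁cos(6x) + C₂sin(6x).
Apply y(0) = 3: C₁ = 3. Differentiate and apply y'(0) = 4: 6·C₂ = 4, so C₂ = 2/3.
Particular solution: y = 3cos(6x) + (2/3)sin(6x).


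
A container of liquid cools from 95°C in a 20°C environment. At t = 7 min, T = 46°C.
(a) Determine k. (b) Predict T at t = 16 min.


Newton's law: T(t) = T_a + (T₀ - T_a)e^(-kt).
(a) Use T(7) = 46: (46 - 20)/(95 - 20) = e^(-k·7), so k = -ln(0.347)/7 ≈ 0.1513.
(b) Apply k to t = 16: T(16) = 20 + (75)e^(-2.421) ≈ 26.7°C.


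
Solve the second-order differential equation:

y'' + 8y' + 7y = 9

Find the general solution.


Characteristic roots of r² + 8r + 7 = 0 are -1, -7.
y_h = C₁e^(-x) + C₂e^(-7x).
Constant forcing; try y_p = A. Then 7A = 9 ⇒ A = 9/7.
General solution: y = C₁e^(-x) + C₂e^(-7x) + 9/7.


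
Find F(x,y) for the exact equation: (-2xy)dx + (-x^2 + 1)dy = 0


Check exactness: ∂M/∂y = -2x and ∂N/∂x = -2x; equal, so the equation is exact.
Integrate M with respect to x (treating y as constant): ∫M dx = -x^2y + h(y).
Differentiate w.r.t. y and set equal to N: the x-dependent terms already match, leaving h'(y) = 1. Integrate: h(y) = y.
So F(x,y) = -x^2y + y.
General solution: -x^2y + y = C.


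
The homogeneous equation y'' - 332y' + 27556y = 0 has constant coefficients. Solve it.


Characteristic equation: r² - 332r + 27556 = 0, i.e. (r - 166)² = 0.
Repeated root r = 166; include an x factor for the second linearly independent solution.
General solution: y = (C₁ + C₂x)e^(166x).


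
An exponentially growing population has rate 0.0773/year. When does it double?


Exponential growth: P(t) = P₀ e^(0.0773t). Set P(t)/P₀ = 2: e^(0.0773t) = 2.
Solve: t = ln(2)/0.0773 ≈ 8.97 years.


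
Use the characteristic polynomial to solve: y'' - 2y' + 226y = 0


Characteristic equation: r² - 2r + 226 = 0.
Discriminant is negative; roots r = 1 ± 15i (complex conjugate pair).
General solution uses e^(α x)(C₁ cos(β x) + C₂ sin(β x)): y = e^(x)(C₁cos(15x) + C₂sin(15x)).


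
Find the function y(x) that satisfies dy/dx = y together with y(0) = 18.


General solution of y' = y is y = Ce^(x).
Apply y(0) = 18: C = 18.
Particular solution: y = 18e^(x).


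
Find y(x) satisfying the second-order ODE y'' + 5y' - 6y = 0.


Characteristic equation: r² + 5r - 6 = 0.
Factor: (r + 6)(r - 1) = 0 ⇒ r = -6, 1 (distinct real).
General solution: y = C₁e^(-6x) + C₂e^(x).


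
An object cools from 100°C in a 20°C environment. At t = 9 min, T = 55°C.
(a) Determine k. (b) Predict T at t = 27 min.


Newton's law: T(t) = T_a + (T₀ - T_a)e^(-kt).
(a) Use T(9) = 55: (55 - 20)/(100 - 20) = e^(-k·9), so k = -ln(0.438)/9 ≈ 0.0919.
(b) Apply k to t = 27: T(27) = 20 + (80)e^(-2.480) ≈ 26.7°C.


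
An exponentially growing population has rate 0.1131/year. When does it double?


Exponential growth: P(t) = P₀ e^(0.1131t). Set P(t)/P₀ = 2: e^(0.1131t) = 2.
Solve: t = ln(2)/0.1131 ≈ 6.13 years.


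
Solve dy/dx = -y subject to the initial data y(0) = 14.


General solution of y' = -y is y = Ce^(-x).
Apply y(0) = 14: C = 14.
Particular solution: y = 14e^(-x).


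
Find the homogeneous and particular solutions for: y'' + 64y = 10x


Homogeneous: r² + 64 = 0 ⇒ r = ±8i, y_h = C₁cos(8x) + C₂sin(8x).
Polynomial forcing; try y_p = Ax + B. Then y_p'' + 64 y_p = 64(Ax + B) = 10x, so B = 0 and A = 5/32.
General solution: y = C₁cos(8x) + C₂sin(8x) + (5/32)x.


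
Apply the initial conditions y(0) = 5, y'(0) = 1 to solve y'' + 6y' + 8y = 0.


Characteristic roots of r² + 6r + 8 = 0 are -4, -2.
General solution y = c₁ e^(-4x) + c₂ e^(-2x).
Apply y(0) = 5: c₁ + c₂ = 5. Apply y'(0) = 1: -4 c₁ - 2 c₂ = 1.
Solve: c₁ = -11/2, c₂ = 21/2.
Particular solution: y = -(11/2)e^(-4x) + (21/2)e^(-2x).


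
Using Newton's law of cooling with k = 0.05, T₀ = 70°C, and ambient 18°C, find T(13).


Newton's law: dT/dt = -k(T - T_a) has solution T(t) = T_a + (T₀ - T_a)e^(-kt).
Plug in T_a = 18, T₀ = 70, k = 0.05, t = 13: T(13) = 18 + (52)e^(-0.65) ≈ 45.1°C.


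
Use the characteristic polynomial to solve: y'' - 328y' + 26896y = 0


Characteristic equation: r² - 328r + 26896 = 0, i.e. (r - 164)² = 0.
Repeated root r = 164; include an x factor for the second linearly independent solution.
General solution: y = (C₁ + C₂x)e^(164x).


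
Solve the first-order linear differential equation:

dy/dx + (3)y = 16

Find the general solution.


P(x) = 3, Q(x) = 16; integrating factor μ = e^(3x).
(μ y)' = 16e^(3x) ⇒ μ y = (16/3)e^(3x) + C.
Divide by μ: y = 16/3 + Ce^(-3x).


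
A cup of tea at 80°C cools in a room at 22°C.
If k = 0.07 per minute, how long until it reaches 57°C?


From T(t) = T_a + (T₀ - T_a)e^(-kt), set T(t) = 57:
(57 - 22) / (80 - 22) = e^(-0.07t), so t = -ln(0.603)/0.07 ≈ 7.2 minutes.


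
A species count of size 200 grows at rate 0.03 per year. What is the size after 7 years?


The ODE dP/dt = 0.03P has solution P(t) = P(0)e^(0.03t).
Substitute P(0) = 200 and t = 7: P(7) = 200 e^(0.21) ≈ 247.


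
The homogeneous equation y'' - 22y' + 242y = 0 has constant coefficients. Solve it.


Characteristic equation: r² - 22r + 242 = 0.
Discriminant is negative; roots r = 11 ± 11i (complex conjugate pair).
General solution uses e^(α x)(C₁ cos(β x) + C₂ sin(β x)): y = e^(11x)(C₁cos(11x) + C₂sin(11x)).


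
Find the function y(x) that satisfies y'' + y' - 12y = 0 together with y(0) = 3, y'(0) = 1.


Characteristic roots of r² + r - 12 = 0 are -4, 3.
General solution y = c₁ e^(-4x) + c₂ e^(3x).
Apply y(0) = 3: c₁ + c₂ = 3. Apply y'(0) = 1: -4 c₁ + 3 c₂ = 1.
Solve: c₁ = 8/7, c₂ = 13/7.
Particular solution: y = (8/7)e^(-4x) + (13/7)e^(3x).


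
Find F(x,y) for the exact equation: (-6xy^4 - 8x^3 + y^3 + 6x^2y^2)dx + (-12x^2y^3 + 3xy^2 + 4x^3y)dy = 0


Check exactness: ∂M/∂y = -24xy^3 + 3y^2 + 12x^2y and ∂N/∂x = -24xy^3 + 3y^2 + 12x^2y; equal, so the equation is exact.
Integrate M with respect to x (treating y as constant): ∫M dx = -3x^2y^4 - 2x^4 + xy^3 + 2x^3y^2 + h(y).
Differentiate w.r.t. y and set equal to N: all terms match, so h'(y) = 0 and h is a constant absorbed into C.
General solution: -3x^2y^4 - 2x^4 + xy^3 + 2x^3y^2 = C.


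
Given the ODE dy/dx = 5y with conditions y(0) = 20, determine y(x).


General solution of y' = 5y is y = Ce^(5x).
Apply y(0) = 20: C = 20.
Particular solution: y = 20e^(5x).


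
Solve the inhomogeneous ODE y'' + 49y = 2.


Homogeneous part: r² + 49 = 0 ⇒ r = ±7i, so y_h = C₁cos(7x) + C₂sin(7x).
Try constant y_p = A; plug in: 49A = 2 ⇒ A = 2/49.
General solution: y = C₁cos(7x) + C₂sin(7x) + 2/49.


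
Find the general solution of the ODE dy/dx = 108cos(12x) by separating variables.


g(y) = 1, so integrate directly: y = ∫ 108cos(12x) dx = 9sin(12x) + C.


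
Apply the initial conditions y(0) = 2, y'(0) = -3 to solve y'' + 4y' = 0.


Characteristic roots of r² + 4r = 0 are 0, -4.
General solution y = c₁ + c₂ e^(-4x).
Apply y(0) = 2: c₁ + c₂ = 2. Apply y'(0) = -3: 0 c₁ - 4 c₂ = -3.
Solve: c₁ = 5/4, c₂ = 3/4.
Particular solution: y = 5/4 + (3/4)e^(-4x).


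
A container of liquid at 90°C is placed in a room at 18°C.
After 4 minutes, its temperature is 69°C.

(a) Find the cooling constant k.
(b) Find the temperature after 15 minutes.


Newton's law: T(t) = T_a + (T₀ - T_a)e^(-kt).
(a) Use T(4) = 69: (69 - 18)/(90 - 18) = e^(-k·4), so k = -ln(0.708)/4 ≈ 0.0862.
(b) Apply k to t = 15: T(15) = 18 + (72)e^(-1.293) ≈ 37.8°C.


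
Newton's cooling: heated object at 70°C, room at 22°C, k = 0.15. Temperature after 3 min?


Newton's law: dT/dt = -k(T - T_a) has solution T(t) = T_a + (T₀ - T_a)e^(-kt).
Plug in T_a = 22, T₀ = 70, k = 0.15, t = 3: T(3) = 22 + (48)e^(-0.45) ≈ 52.6°C.


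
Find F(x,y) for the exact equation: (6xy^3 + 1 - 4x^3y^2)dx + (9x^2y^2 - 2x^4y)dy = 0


Check exactness: ∂M/∂y = 18xy^2 - 8x^3y and ∂N/∂x = 18xy^2 - 8x^3y; equal, so the equation is exact.
Integrate M with respect to x (treating y as constant): ∫M dx = 3x^2y^3 + x - x^4y^2 + h(y).
Differentiate w.r.t. y and set equal to N: all terms match, so h'(y) = 0 and h is a constant absorbed into C.
General solution: 3x^2y^3 + x - x^4y^2 = C.


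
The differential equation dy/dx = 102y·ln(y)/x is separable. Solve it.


Separate: dy/[y ln(y)] = 102 dx/x.
Substitute u = ln(y): du/u = 102 dx/x.
Integrate: ln|ln(y)| = 102ln|x| + C₀, hence ln(y) = C·x^102.


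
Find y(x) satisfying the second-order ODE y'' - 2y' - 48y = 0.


Characteristic equation: r² - 2r - 48 = 0.
Factor: (r + 6)(r - 8) = 0 ⇒ r = -6, 8 (distinct real).
General solution: y = C₁e^(-6x) + C₂e^(8x).


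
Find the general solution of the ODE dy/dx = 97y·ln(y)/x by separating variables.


Separate: dy/[y ln(y)] = 97 dx/x.
Substitute u = ln(y): du/u = 97 dx/x.
Integrate: ln|ln(y)| = 97ln|x| + C₀, hence ln(y) = C·x^97.


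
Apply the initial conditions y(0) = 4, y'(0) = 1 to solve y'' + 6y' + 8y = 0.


Characteristic roots of r² + 6r + 8 = 0 are -4, -2.
General solution y = c₁ e^(-4x) + c₂ e^(-2x).
Apply y(0) = 4: c₁ + c₂ = 4. Apply y'(0) = 1: -4 c₁ - 2 c₂ = 1.
Solve: c₁ = -9/2, c₂ = 17/2.
Particular solution: y = -(9/2)e^(-4x) + (17/2)e^(-2x).


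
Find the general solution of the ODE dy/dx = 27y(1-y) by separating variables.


Separate: dy/[y(1-y)] = 27 dx.
Partial fractions: 1/[y(1-y)] = 1/y + 1/(1-y).
Integrate: ln|y/(1-y)| = 27x + C₀.
Solve for y: y = 1/(1 + Ce^(-27x)).


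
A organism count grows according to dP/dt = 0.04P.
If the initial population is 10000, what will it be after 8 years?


The ODE dP/dt = 0.04P has solution P(t) = P(0)e^(0.04t).
Substitute P(0) = 10000 and t = 8: P(8) = 10000 e^(0.32) ≈ 13771.


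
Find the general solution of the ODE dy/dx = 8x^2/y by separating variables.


Separate variables: y dy = 8x^2 dx.
Integrate both sides: y²/2 = (8/3)x^3 + C₀.
Multiply by 2: y² = (16/3)x^3 + C.


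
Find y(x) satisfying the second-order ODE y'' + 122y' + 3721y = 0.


Characteristic equation: r² + 122r + 3721 = 0, i.e. (r + 61)² = 0.
Repeated root r = -61; include an x factor for the second linearly independent solution.
General solution: y = (C₁ + C₂x)e^(-61x).


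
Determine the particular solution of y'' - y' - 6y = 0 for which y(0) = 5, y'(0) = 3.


Characteristic roots of r² - r - 6 = 0 are 3, -2.
General solution y = c₁ e^(3x) + c₂ e^(-2x).
Apply y(0) = 5: c₁ + c₂ = 5. Apply y'(0) = 3: 3 c₁ - 2 c₂ = 3.
Solve: c₁ = 13/5, c₂ = 12/5.
Particular solution: y = (13/5)e^(3x) + (12/5)e^(-2x).


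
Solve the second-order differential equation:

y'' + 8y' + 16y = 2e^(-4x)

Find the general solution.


Characteristic polynomial (r + 4)² = 0; repeated root r = -4.
y_h = (C₁ + C₂x)e^(-4x). Forcing matches the repeated root (resonance), so try y_p = Ax² e^(-4x).
Substitute and solve for A: 2A = 2, so A = 1.
General solution: y = (C₁ + C₂x + x²)e^(-4x).


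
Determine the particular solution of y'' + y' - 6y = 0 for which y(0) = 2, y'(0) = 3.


Characteristic roots of r² + r - 6 = 0 are 2, -3.
General solution y = c₁ e^(2x) + c₂ e^(-3x).
Apply y(0) = 2: c₁ + c₂ = 2. Apply y'(0) = 3: 2 c₁ - 3 c₂ = 3.
Solve: c₁ = 9/5, c₂ = 1/5.
Particular solution: y = (9/5)e^(2x) + (1/5)e^(-3x).


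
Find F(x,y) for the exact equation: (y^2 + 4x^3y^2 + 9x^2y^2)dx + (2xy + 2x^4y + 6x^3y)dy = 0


Check exactness: ∂M/∂y = 2y + 8x^3y + 18x^2y and ∂N/∂x = 2y + 8x^3y + 18x^2y; equal, so the equation is exact.
Integrate M with respect to x (treating y as constant): ∫M dx = xy^2 + x^4y^2 + 3x^3y^2 + h(y).
Differentiate w.r.t. y and set equal to N: all terms match, so h'(y) = 0 and h is a constant absorbed into C.
General solution: xy^2 + x^4y^2 + 3x^3y^2 = C.


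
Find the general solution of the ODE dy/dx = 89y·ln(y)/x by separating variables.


Separate: dy/[y ln(y)] = 89 dx/x.
Substitute u = ln(y): du/u = 89 dx/x.
Integrate: ln|ln(y)| = 89ln|x| + C₀, hence ln(y) = C·x^89.


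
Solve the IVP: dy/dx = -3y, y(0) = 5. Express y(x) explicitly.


General solution of y' = -3y is y = Ce^(-3x).
Apply y(0) = 5: C = 5.
Particular solution: y = 5e^(-3x).


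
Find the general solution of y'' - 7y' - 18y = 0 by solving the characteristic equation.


Characteristic equation: r² - 7r - 18 = 0.
Factor: (r - 9)(r + 2) = 0 ⇒ r = 9, -2 (distinct real).
General solution: y = C₁e^(9x) + C₂e^(-2x).


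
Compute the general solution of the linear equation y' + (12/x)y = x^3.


P(x) = 12/x ⇒ μ = x^12.
(x^12 y)' = x^15 ⇒ x^12 y = x^16/(16) + C.
Solve for y: y = (1/16)x^4 + C/x^12.


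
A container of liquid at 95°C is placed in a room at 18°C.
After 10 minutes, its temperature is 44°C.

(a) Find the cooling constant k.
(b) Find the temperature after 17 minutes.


Newton's law: T(t) = T_a + (T₀ - T_a)e^(-kt).
(a) Use T(10) = 44: (44 - 18)/(95 - 18) = e^(-k·10), so k = -ln(0.338)/10 ≈ 0.1086.
(b) Apply k to t = 17: T(17) = 18 + (77)e^(-1.846) ≈ 30.2°C.


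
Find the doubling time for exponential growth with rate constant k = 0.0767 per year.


Exponential growth: P(t) = P₀ e^(0.0767t). Set P(t)/P₀ = 2: e^(0.0767t) = 2.
Solve: t = ln(2)/0.0767 ≈ 9.04 years.


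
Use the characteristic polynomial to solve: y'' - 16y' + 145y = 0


Characteristic equation: r² - 16r + 145 = 0.
Discriminant is negative; roots r = 8 ± 9i (complex conjugate pair).
General solution uses e^(α x)(C₁ cos(β x) + C₂ sin(β x)): y = e^(8x)(C₁cos(9x) + C₂sin(9x)).


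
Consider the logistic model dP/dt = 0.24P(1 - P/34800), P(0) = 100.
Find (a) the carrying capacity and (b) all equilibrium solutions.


Logistic ODE dP/dt = 0.24P(1 - P/34800) has equilibria where dP/dt = 0, i.e. P = 0 or P = 34800.
The coefficient (1 - P/K) = 0 when P = K, identifying K = 34800 as the carrying capacity.
(a) K = 34800; (b) equilibria P = 0 and P = 34800.


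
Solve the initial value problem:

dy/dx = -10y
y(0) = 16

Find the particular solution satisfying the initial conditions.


General solution of y' = -10y is y = Ce^(-10x).
Apply y(0) = 16: C = 16.
Particular solution: y = 16e^(-10x).


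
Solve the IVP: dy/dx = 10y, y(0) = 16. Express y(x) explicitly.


General solution of y' = 10y is y = Ce^(10x).
Apply y(0) = 16: C = 16.
Particular solution: y = 16e^(10x).


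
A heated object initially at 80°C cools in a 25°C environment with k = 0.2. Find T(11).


Newton's law: dT/dt = -k(T - T_a) has solution T(t) = T_a + (T₀ - T_a)e^(-kt).
Plug in T_a = 25, T₀ = 80, k = 0.2, t = 11: T(11) = 25 + (55)e^(-2.20) ≈ 31.1°C.


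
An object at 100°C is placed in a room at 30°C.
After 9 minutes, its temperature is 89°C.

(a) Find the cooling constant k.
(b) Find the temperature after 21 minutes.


Newton's law: T(t) = T_a + (T₀ - T_a)e^(-kt).
(a) Use T(9) = 89: (89 - 30)/(100 - 30) = e^(-k·9), so k = -ln(0.843)/9 ≈ 0.0190.
(b) Apply k to t = 21: T(21) = 30 + (70)e^(-0.399) ≈ 77.0°C.


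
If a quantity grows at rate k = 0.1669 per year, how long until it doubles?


Exponential growth: P(t) = P₀ e^(0.1669t). Set P(t)/P₀ = 2: e^(0.1669t) = 2.
Solve: t = ln(2)/0.1669 ≈ 4.15 years.


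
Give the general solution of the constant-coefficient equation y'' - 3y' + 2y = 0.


Characteristic equation: r² - 3r + 2 = 0.
Factor: (r - 1)(r - 2) = 0 ⇒ r = 1, 2 (distinct real).
General solution: y = C₁e^(x) + C₂e^(2x).


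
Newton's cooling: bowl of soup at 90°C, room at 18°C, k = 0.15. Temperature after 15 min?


Newton's law: dT/dt = -k(T - T_a) has solution T(t) = T_a + (T₀ - T_a)e^(-kt).
Plug in T_a = 18, T₀ = 90, k = 0.15, t = 15: T(15) = 18 + (72)e^(-2.25) ≈ 25.6°C.


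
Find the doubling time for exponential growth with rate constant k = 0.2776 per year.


Exponential growth: P(t) = P₀ e^(0.2776t). Set P(t)/P₀ = 2: e^(0.2776t) = 2.
Solve: t = ln(2)/0.2776 ≈ 2.50 years.


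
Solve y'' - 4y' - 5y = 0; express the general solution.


Characteristic equation: r² - 4r - 5 = 0.
Factor: (r - 5)(r + 1) = 0 ⇒ r = 5, -1 (distinct real).
General solution: y = C₁e^(5x) + C₂e^(-x).


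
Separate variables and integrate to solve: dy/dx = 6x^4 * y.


Separate variables: dy/y = 6x^4 dx.
Integrate: ln|y| = (6/5)x^5 + C₀.
Exponentiate: y = Ce^((6/5)x^5).


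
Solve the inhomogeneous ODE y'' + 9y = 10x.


Homogeneous: r² + 9 = 0 ⇒ r = ±3i, y_h = C₁cos(3x) + C₂sin(3x).
Polynomial forcing; try y_p = Ax + B. Then y_p'' + 9 y_p = 9(Ax + B) = 10x, so B = 0 and A = 10/9.
General solution: y = C₁cos(3x) + C₂sin(3x) + (10/9)x.


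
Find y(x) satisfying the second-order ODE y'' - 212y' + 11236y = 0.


Characteristic equation: r² - 212r + 11236 = 0, i.e. (r - 106)² = 0.
Repeated root r = 106; include an x factor for the second linearly independent solution.
General solution: y = (C₁ + C₂x)e^(106x).


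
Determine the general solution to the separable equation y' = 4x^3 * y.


Separate variables: dy/y = 4x^3 dx.
Integrate: ln|y| = x^4 + C₀.
Exponentiate: y = Ce^(x^4).


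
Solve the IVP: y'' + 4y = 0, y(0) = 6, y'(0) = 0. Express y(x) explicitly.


Characteristic roots of r² + 4 = 0 are ±2i, so y = C₁cos(2x) + C₂sin(2x).
Apply y(0) = 6: C₁ = 6. Differentiate and apply y'(0) = 0: 2·C₂ = 0, so C₂ = 0.
Particular solution: y = 6cos(2x).


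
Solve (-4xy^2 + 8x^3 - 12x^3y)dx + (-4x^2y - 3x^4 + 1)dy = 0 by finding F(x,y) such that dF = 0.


Check exactness: ∂M/∂y = -8xy - 12x^3 and ∂N/∂x = -8xy - 12x^3; equal, so the equation is exact.
Integrate M with respect to x (treating y as constant): ∫M dx = -2x^2y^2 + 2x^4 - 3x^4y + h(y).
Differentiate w.r.t. y and set equal to N: the x-dependent terms already match, leaving h'(y) = 1. Integrate: h(y) = y.
So F(x,y) = -2x^2y^2 + 2x^4 - 3x^4y + y.
General solution: -2x^2y^2 + 2x^4 - 3x^4y + y = C.


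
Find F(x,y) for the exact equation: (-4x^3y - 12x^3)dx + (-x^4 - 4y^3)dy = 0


Check exactness: ∂M/∂y = -4x^3 and ∂N/∂x = -4x^3; equal, so the equation is exact.
Integrate M with respect to x (treating y as constant): ∫M dx = -x^4y - 3x^4 + h(y).
Differentiate w.r.t. y and set equal to N: the x-dependent terms already match, leaving h'(y) = -4y^3. Integrate: h(y) = -y^4.
So F(x,y) = -x^4y - y^4 - 3x^4.
General solution: -x^4y - y^4 - 3x^4 = C.


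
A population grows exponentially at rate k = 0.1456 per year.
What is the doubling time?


Exponential growth: P(t) = P₀ e^(0.1456t). Set P(t)/P₀ = 2: e^(0.1456t) = 2.
Solve: t = ln(2)/0.1456 ≈ 4.76 years.


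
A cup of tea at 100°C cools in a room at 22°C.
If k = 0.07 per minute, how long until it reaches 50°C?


From T(t) = T_a + (T₀ - T_a)e^(-kt), set T(t) = 50:
(50 - 22) / (100 - 22) = e^(-0.07t), so t = -ln(0.359)/0.07 ≈ 14.6 minutes.


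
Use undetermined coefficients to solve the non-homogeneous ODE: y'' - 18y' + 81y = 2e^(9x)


Characteristic polynomial (r - 9)² = 0; repeated root r = 9.
y_h = (C₁ + C₂x)e^(9x). Forcing matches the repeated root (resonance), so try y_p = Ax² e^(9x).
Substitute and solve for A: 2A = 2, so A = 1.
General solution: y = (C₁ + C₂x + x²)e^(9x).


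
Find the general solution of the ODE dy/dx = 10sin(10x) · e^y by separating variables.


Separate: e^(-y) dy = 10sin(10x) dx.
Integrate: -e^(-y) = -cos(10x) + C₀.
Rearrange: e^(-y) = cos(10x) + C.


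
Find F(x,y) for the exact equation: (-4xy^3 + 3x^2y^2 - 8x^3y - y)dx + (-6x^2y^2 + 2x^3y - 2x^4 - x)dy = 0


Check exactness: ∂M/∂y = -12xy^2 + 6x^2y - 8x^3 - 1 and ∂N/∂x = -12xy^2 + 6x^2y - 8x^3 - 1; equal, so the equation is exact.
Integrate M with respect to x (treating y as constant): ∫M dx = -2x^2y^3 + x^3y^2 - 2x^4y - xy + h(y).
Differentiate w.r.t. y and set equal to N: all terms match, so h'(y) = 0 and h is a constant absorbed into C.
General solution: -2x^2y^3 + x^3y^2 - 2x^4y - xy = C.


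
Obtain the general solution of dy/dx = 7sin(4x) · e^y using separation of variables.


Separate: e^(-y) dy = 7sin(4x) dx.
Integrate: -e^(-y) = -(7/4)cos(4x) + C₀.
Rearrange: e^(-y) = (7/4)cos(4x) + C.


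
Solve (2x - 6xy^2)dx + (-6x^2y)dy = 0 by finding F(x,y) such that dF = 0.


Check exactness: ∂M/∂y = -12xy and ∂N/∂x = -12xy; equal, so the equation is exact.
Integrate M with respect to x (treating y as constant): ∫M dx = x^2 - 3x^2y^2 + h(y).
Differentiate w.r.t. y and set equal to N: all terms match, so h'(y) = 0 and h is a constant absorbed into C.
General solution: x^2 - 3x^2y^2 = C.


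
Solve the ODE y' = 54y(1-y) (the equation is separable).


Separate: dy/[y(1-y)] = 54 dx.
Partial fractions: 1/[y(1-y)] = 1/y + 1/(1-y).
Integrate: ln|y/(1-y)| = 54x + C₀.
Solve for y: y = 1/(1 + Ce^(-54x)).


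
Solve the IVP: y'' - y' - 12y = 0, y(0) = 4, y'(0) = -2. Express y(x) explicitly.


Characteristic roots of r² - r - 12 = 0 are -3, 4.
General solution y = c₁ e^(-3x) + c₂ e^(4x).
Apply y(0) = 4: c₁ + c₂ = 4. Apply y'(0) = -2: -3 c₁ + 4 c₂ = -2.
Solve: c₁ = 18/7, c₂ = 10/7.
Particular solution: y = (18/7)e^(-3x) + (10/7)e^(4x).


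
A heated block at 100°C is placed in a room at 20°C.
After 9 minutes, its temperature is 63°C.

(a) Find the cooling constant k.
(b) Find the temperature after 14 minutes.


Newton's law: T(t) = T_a + (T₀ - T_a)e^(-kt).
(a) Use T(9) = 63: (63 - 20)/(100 - 20) = e^(-k·9), so k = -ln(0.537)/9 ≈ 0.0690.
(b) Apply k to t = 14: T(14) = 20 + (80)e^(-0.966) ≈ 50.5°C.


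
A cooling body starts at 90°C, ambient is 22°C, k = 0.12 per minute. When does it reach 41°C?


From T(t) = T_a + (T₀ - T_a)e^(-kt), set T(t) = 41:
(41 - 22) / (90 - 22) = e^(-0.12t), so t = -ln(0.279)/0.12 ≈ 10.6 minutes.


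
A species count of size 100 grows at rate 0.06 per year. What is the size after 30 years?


The ODE dP/dt = 0.06P has solution P(t) = P(0)e^(0.06t).
Substitute P(0) = 100 and t = 30: P(30) = 100 e^(1.80) ≈ 605.


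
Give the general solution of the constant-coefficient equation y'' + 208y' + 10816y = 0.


Characteristic equation: r² + 208r + 10816 = 0, i.e. (r + 104)² = 0.
Repeated root r = -104; include an x factor for the second linearly independent solution.
General solution: y = (C₁ + C₂x)e^(-104x).


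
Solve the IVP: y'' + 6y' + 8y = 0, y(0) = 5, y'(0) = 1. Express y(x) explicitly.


Characteristic roots of r² + 6r + 8 = 0 are -4, -2.
General solution y = c₁ e^(-4x) + c₂ e^(-2x).
Apply y(0) = 5: c₁ + c₂ = 5. Apply y'(0) = 1: -4 c₁ - 2 c₂ = 1.
Solve: c₁ = -11/2, c₂ = 21/2.
Particular solution: y = -(11/2)e^(-4x) + (21/2)e^(-2x).


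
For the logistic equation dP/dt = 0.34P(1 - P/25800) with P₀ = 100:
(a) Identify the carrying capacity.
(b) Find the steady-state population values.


Logistic ODE dP/dt = 0.34P(1 - P/25800) has equilibria where dP/dt = 0, i.e. P = 0 or P = 25800.
The coefficient (1 - P/K) = 0 when P = K, identifying K = 25800 as the carrying capacity.
(a) K = 25800; (b) equilibria P = 0 and P = 25800.


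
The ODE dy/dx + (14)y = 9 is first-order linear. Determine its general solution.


P(x) = 14, Q(x) = 9; integrating factor μ = e^(14x).
(μ y)' = 9e^(14x) ⇒ μ y = (9/14)e^(14x) + C.
Divide by μ: y = 9/14 + Ce^(-14x).
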